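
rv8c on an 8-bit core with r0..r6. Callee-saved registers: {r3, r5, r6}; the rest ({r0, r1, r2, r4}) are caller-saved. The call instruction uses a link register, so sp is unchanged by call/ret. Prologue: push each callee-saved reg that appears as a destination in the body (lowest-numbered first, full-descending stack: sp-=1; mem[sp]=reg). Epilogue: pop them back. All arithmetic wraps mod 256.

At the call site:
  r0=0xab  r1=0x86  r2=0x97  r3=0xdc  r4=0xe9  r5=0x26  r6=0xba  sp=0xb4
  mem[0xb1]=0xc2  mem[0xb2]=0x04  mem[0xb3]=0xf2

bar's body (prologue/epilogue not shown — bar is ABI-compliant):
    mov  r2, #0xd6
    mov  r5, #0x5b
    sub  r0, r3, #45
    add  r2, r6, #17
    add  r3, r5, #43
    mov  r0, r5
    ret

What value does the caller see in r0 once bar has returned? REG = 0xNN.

prologue: push r3 -> mem[0xb3]=0xdc, sp=0xb3
prologue: push r5 -> mem[0xb2]=0x26, sp=0xb2
body[0] mov  r2, #0xd6 -> r2=0xd6
body[1] mov  r5, #0x5b -> r5=0x5b
body[2] sub  r0, r3, #45 -> r0=0xaf
body[3] add  r2, r6, #17 -> r2=0xcb
body[4] add  r3, r5, #43 -> r3=0x86
body[5] mov  r0, r5 -> r0=0x5b
epilogue: pop r5=0x26, sp=0xb3
epilogue: pop r3=0xdc, sp=0xb4
r0 is caller-saved -> body value

REG = 0x5b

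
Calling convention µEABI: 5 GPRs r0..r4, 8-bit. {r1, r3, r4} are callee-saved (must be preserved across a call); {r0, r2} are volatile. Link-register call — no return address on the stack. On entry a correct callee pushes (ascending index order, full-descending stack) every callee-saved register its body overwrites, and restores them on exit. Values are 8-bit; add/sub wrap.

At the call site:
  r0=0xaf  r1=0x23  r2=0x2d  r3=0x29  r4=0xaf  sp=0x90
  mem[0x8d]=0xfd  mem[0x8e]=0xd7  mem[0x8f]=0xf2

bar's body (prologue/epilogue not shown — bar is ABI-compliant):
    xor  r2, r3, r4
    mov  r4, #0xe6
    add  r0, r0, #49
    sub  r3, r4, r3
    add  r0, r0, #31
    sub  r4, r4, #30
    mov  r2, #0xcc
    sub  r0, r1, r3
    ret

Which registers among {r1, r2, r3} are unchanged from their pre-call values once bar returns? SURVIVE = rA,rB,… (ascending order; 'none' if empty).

prologue: push r3 → mem[0x8f]=0x29, sp=0x8f
prologue: push r4 → mem[0x8e]=0xaf, sp=0x8e
body[0] xor  r2, r3, r4 → r2=0x86
body[1] mov  r4, #0xe6 → r4=0xe6
body[2] add  r0, r0, #49 → r0=0xe0
body[3] sub  r3, r4, r3 → r3=0xbd
body[4] add  r0, r0, #31 → r0=0xff
body[5] sub  r4, r4, #30 → r4=0xc8
body[6] mov  r2, #0xcc → r2=0xcc
body[7] sub  r0, r1, r3 → r0=0x66
epilogue: pop r4=0xaf, sp=0x8f
epilogue: pop r3=0x29, sp=0x90
r1: callee-saved, written=False
r2: caller-saved, written=True
r3: callee-saved, written=True

SURVIVE = r1,r3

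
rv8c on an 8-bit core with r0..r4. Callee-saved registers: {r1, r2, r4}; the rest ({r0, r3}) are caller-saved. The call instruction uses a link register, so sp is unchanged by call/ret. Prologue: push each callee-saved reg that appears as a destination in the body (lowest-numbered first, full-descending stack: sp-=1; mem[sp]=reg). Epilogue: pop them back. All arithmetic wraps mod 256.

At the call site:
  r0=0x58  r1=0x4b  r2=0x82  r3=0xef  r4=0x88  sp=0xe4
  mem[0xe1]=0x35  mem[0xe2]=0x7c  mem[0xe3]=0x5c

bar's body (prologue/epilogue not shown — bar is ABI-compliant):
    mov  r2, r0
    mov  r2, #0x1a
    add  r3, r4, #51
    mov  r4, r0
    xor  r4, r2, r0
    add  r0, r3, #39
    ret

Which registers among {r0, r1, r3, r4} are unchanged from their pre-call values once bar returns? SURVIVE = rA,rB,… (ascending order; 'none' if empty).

SURVIVE = r1,r4

prologue: push r2 -> mem[0xe3]=0x82, sp=0xe3
prologue: push r4 -> mem[0xe2]=0x88, sp=0xe2
body[0] mov  r2, r0 -> r2=0x58
body[1] mov  r2, #0x1a -> r2=0x1a
body[2] add  r3, r4, #51 -> r3=0xbb
body[3] mov  r4, r0 -> r4=0x58
body[4] xor  r4, r2, r0 -> r4=0x42
body[5] add  r0, r3, #39 -> r0=0xe2
epilogue: pop r4=0x88, sp=0xe3
epilogue: pop r2=0x82, sp=0xe4
r0: caller-saved, written=True
r1: callee-saved, written=False
r3: caller-saved, written=True
r4: callee-saved, written=True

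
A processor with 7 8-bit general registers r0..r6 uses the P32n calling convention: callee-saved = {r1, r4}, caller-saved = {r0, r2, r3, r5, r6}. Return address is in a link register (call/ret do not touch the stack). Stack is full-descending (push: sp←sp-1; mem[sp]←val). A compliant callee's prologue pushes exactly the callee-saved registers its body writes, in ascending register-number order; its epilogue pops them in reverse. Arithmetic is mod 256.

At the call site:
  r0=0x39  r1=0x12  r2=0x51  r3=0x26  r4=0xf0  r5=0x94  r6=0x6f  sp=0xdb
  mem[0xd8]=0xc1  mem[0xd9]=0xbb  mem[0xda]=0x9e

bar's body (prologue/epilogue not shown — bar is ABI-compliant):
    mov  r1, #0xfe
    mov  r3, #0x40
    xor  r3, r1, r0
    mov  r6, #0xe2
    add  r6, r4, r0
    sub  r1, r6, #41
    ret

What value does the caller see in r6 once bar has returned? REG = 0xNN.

prologue: push r1 → mem[0xda]=0x12, sp=0xda
body[0] mov  r1, #0xfe → r1=0xfe
body[1] mov  r3, #0x40 → r3=0x40
body[2] xor  r3, r1, r0 → r3=0xc7
body[3] mov  r6, #0xe2 → r6=0xe2
body[4] add  r6, r4, r0 → r6=0x29
body[5] sub  r1, r6, #41 → r1=0x00
epilogue: pop r1=0x12, sp=0xdb
r6 is caller-saved → body value

REG = 0x29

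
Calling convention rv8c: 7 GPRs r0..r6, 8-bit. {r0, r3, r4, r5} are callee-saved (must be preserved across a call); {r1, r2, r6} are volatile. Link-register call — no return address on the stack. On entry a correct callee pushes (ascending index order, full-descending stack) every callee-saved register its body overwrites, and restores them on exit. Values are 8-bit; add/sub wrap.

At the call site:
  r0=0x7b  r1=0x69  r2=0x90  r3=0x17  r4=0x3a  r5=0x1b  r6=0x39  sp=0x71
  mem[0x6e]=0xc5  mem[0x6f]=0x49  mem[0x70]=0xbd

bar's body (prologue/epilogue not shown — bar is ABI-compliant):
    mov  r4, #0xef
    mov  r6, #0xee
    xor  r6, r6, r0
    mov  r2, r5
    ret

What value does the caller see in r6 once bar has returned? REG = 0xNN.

prologue: push r4 → mem[0x70]=0x3a, sp=0x70
body[0] mov  r4, #0xef → r4=0xef
body[1] mov  r6, #0xee → r6=0xee
body[2] xor  r6, r6, r0 → r6=0x95
body[3] mov  r2, r5 → r2=0x1b
epilogue: pop r4=0x3a, sp=0x71
r6 is caller-saved → body value

REG = 0x95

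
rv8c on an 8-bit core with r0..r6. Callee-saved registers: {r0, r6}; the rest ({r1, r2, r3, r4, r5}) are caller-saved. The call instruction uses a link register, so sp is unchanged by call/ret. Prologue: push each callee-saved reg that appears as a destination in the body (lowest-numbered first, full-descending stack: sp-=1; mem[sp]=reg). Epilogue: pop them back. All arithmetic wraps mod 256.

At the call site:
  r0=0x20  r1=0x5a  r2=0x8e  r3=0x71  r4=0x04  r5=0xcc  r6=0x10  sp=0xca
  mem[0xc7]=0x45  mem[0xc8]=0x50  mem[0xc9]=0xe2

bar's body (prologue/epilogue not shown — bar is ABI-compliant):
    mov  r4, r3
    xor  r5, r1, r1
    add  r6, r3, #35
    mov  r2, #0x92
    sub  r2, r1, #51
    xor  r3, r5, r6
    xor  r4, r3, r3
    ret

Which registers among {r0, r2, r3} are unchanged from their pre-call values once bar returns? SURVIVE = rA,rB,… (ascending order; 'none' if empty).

SURVIVE = r0

prologue: push r6 → mem[0xc9]=0x10, sp=0xc9
body[0] mov  r4, r3 → r4=0x71
body[1] xor  r5, r1, r1 → r5=0x00
body[2] add  r6, r3, #35 → r6=0x94
body[3] mov  r2, #0x92 → r2=0x92
body[4] sub  r2, r1, #51 → r2=0x27
body[5] xor  r3, r5, r6 → r3=0x94
body[6] xor  r4, r3, r3 → r4=0x00
epilogue: pop r6=0x10, sp=0xca
r0: callee-saved, written=False
r2: caller-saved, written=True
r3: caller-saved, written=True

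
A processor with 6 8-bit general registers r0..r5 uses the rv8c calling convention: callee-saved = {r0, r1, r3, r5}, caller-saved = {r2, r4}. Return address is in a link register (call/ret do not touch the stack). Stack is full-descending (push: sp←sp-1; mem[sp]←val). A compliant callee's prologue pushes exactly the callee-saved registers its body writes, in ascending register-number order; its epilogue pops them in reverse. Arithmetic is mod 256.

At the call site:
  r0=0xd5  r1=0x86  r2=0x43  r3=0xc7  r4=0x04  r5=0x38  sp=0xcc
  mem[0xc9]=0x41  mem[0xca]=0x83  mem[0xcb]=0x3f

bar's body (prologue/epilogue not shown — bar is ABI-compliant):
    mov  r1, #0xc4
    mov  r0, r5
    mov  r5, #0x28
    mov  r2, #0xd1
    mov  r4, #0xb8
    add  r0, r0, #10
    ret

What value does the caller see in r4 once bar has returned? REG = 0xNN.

prologue: push r0 → mem[0xcb]=0xd5, sp=0xcb
prologue: push r1 → mem[0xca]=0x86, sp=0xca
prologue: push r5 → mem[0xc9]=0x38, sp=0xc9
body[0] mov  r1, #0xc4 → r1=0xc4
body[1] mov  r0, r5 → r0=0x38
body[2] mov  r5, #0x28 → r5=0x28
body[3] mov  r2, #0xd1 → r2=0xd1
body[4] mov  r4, #0xb8 → r4=0xb8
body[5] add  r0, r0, #10 → r0=0x42
epilogue: pop r5=0x38, sp=0xca
epilogue: pop r1=0x86, sp=0xcb
epilogue: pop r0=0xd5, sp=0xcc
r4 is caller-saved → body value

REG = 0xb8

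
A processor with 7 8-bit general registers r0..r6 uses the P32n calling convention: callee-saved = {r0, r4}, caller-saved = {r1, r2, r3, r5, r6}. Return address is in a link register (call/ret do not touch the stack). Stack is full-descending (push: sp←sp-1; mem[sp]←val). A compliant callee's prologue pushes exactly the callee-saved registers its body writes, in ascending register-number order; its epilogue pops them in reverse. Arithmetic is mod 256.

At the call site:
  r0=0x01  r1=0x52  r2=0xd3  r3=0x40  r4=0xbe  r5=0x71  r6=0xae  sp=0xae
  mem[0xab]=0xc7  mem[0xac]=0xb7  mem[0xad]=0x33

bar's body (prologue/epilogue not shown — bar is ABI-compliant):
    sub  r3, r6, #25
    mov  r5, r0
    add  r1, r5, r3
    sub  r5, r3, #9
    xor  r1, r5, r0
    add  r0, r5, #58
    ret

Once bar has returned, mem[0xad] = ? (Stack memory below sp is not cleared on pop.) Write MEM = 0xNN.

MEM = 0x01

prologue: push r0 -> mem[0xad]=0x01, sp=0xad
body[0] sub  r3, r6, #25 -> r3=0x95
body[1] mov  r5, r0 -> r5=0x01
body[2] add  r1, r5, r3 -> r1=0x96
body[3] sub  r5, r3, #9 -> r5=0x8c
body[4] xor  r1, r5, r0 -> r1=0x8d
body[5] add  r0, r5, #58 -> r0=0xc6
epilogue: pop r0=0x01, sp=0xae
prologue pushed ['r0'] at ['0xad']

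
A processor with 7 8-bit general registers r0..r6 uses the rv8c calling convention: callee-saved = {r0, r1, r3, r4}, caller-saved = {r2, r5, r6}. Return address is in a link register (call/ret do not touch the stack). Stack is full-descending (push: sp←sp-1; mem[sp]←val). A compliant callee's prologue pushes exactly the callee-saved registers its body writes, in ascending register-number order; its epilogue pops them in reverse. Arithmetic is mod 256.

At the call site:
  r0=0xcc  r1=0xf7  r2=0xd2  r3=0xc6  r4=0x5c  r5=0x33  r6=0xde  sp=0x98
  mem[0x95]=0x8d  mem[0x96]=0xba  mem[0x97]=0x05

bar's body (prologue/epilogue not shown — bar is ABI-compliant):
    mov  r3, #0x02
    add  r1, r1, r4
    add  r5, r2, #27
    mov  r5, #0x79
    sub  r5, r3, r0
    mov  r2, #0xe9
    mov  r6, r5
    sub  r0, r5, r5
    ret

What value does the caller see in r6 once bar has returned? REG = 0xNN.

REG = 0x36

prologue: push r0 → mem[0x97]=0xcc, sp=0x97
prologue: push r1 → mem[0x96]=0xf7, sp=0x96
prologue: push r3 → mem[0x95]=0xc6, sp=0x95
body[0] mov  r3, #0x02 → r3=0x02
body[1] add  r1, r1, r4 → r1=0x53
body[2] add  r5, r2, #27 → r5=0xed
body[3] mov  r5, #0x79 → r5=0x79
body[4] sub  r5, r3, r0 → r5=0x36
body[5] mov  r2, #0xe9 → r2=0xe9
body[6] mov  r6, r5 → r6=0x36
body[7] sub  r0, r5, r5 → r0=0x00
epilogue: pop r3=0xc6, sp=0x96
epilogue: pop r1=0xf7, sp=0x97
epilogue: pop r0=0xcc, sp=0x98
r6 is caller-saved → body value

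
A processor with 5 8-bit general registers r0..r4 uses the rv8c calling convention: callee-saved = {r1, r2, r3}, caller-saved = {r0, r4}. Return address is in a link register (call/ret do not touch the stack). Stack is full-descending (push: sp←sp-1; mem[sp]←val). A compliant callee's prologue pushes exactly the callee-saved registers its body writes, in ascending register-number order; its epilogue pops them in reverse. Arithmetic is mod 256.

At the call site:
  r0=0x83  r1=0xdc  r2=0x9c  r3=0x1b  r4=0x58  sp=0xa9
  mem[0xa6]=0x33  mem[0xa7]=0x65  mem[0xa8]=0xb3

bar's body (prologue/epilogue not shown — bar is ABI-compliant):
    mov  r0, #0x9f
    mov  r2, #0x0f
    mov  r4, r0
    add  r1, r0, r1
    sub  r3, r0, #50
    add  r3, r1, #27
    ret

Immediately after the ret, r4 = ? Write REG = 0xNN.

REG = 0x9f

prologue: push r1 → mem[0xa8]=0xdc, sp=0xa8
prologue: push r2 → mem[0xa7]=0x9c, sp=0xa7
prologue: push r3 → mem[0xa6]=0x1b, sp=0xa6
body[0] mov  r0, #0x9f → r0=0x9f
body[1] mov  r2, #0x0f → r2=0x0f
body[2] mov  r4, r0 → r4=0x9f
body[3] add  r1, r0, r1 → r1=0x7b
body[4] sub  r3, r0, #50 → r3=0x6d
body[5] add  r3, r1, #27 → r3=0x96
epilogue: pop r3=0x1b, sp=0xa7
epilogue: pop r2=0x9c, sp=0xa8
epilogue: pop r1=0xdc, sp=0xa9
r4 is caller-saved → body value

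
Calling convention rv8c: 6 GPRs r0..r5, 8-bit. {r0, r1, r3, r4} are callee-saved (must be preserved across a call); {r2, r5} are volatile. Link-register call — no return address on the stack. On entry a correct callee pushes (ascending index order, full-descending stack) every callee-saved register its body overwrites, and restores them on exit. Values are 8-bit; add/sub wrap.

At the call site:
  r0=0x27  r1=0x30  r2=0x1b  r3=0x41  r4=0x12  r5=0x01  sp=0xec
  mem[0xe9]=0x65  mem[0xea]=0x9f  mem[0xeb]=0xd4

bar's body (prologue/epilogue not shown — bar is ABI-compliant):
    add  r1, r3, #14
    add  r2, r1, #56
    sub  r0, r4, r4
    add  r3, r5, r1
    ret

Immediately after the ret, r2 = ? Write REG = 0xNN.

REG = 0x87

prologue: push r0 -> mem[0xeb]=0x27, sp=0xeb
prologue: push r1 -> mem[0xea]=0x30, sp=0xea
prologue: push r3 -> mem[0xe9]=0x41, sp=0xe9
body[0] add  r1, r3, #14 -> r1=0x4f
body[1] add  r2, r1, #56 -> r2=0x87
body[2] sub  r0, r4, r4 -> r0=0x00
body[3] add  r3, r5, r1 -> r3=0x50
epilogue: pop r3=0x41, sp=0xea
epilogue: pop r1=0x30, sp=0xeb
epilogue: pop r0=0x27, sp=0xec
r2 is caller-saved -> body value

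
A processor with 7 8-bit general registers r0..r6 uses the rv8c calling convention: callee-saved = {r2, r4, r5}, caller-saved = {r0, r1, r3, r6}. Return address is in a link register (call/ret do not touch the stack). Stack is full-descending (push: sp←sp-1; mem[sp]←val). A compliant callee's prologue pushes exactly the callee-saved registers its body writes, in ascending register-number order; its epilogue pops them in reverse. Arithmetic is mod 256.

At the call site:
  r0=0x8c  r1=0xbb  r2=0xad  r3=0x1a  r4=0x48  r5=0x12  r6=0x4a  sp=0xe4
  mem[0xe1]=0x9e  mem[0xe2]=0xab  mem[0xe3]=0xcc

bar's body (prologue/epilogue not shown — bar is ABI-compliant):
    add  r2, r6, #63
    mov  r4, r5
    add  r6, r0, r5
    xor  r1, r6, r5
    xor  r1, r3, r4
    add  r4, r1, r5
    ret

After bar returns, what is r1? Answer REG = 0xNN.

prologue: push r2 → mem[0xe3]=0xad, sp=0xe3
prologue: push r4 → mem[0xe2]=0x48, sp=0xe2
body[0] add  r2, r6, #63 → r2=0x89
body[1] mov  r4, r5 → r4=0x12
body[2] add  r6, r0, r5 → r6=0x9e
body[3] xor  r1, r6, r5 → r1=0x8c
body[4] xor  r1, r3, r4 → r1=0x08
body[5] add  r4, r1, r5 → r4=0x1a
epilogue: pop r4=0x48, sp=0xe3
epilogue: pop r2=0xad, sp=0xe4
r1 is caller-saved → body value

REG = 0x08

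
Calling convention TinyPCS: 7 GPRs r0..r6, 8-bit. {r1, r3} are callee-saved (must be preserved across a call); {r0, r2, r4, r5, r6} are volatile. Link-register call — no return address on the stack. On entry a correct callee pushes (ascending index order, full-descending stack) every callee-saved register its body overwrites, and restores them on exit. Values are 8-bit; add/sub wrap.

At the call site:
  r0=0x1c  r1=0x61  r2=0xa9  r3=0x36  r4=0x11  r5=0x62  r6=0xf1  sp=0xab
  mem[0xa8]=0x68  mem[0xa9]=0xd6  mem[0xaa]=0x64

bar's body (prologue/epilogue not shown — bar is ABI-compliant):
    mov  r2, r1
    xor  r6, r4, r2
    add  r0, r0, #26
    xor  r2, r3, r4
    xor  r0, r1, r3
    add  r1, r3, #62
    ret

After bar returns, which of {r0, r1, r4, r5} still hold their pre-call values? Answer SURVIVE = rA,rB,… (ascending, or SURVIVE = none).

prologue: push r1 -> mem[0xaa]=0x61, sp=0xaa
body[0] mov  r2, r1 -> r2=0x61
body[1] xor  r6, r4, r2 -> r6=0x70
body[2] add  r0, r0, #26 -> r0=0x36
body[3] xor  r2, r3, r4 -> r2=0x27
body[4] xor  r0, r1, r3 -> r0=0x57
body[5] add  r1, r3, #62 -> r1=0x74
epilogue: pop r1=0x61, sp=0xab
r0: caller-saved, written=True
r1: callee-saved, written=True
r4: caller-saved, written=False
r5: caller-saved, written=False

SURVIVE = r1,r4,r5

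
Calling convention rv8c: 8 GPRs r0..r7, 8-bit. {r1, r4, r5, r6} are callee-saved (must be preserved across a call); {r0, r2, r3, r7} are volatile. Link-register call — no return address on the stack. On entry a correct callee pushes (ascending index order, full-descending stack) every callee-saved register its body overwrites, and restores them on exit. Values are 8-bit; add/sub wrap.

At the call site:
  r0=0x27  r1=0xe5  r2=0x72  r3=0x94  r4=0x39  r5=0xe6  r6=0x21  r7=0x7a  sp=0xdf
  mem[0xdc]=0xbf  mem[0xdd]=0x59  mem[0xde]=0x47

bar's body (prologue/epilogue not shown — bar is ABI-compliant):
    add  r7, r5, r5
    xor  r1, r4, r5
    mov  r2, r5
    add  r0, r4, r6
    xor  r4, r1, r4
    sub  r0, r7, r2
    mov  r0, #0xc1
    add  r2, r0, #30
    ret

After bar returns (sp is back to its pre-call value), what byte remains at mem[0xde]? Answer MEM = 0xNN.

MEM = 0xe5

prologue: push r1 -> mem[0xde]=0xe5, sp=0xde
prologue: push r4 -> mem[0xdd]=0x39, sp=0xdd
body[0] add  r7, r5, r5 -> r7=0xcc
body[1] xor  r1, r4, r5 -> r1=0xdf
body[2] mov  r2, r5 -> r2=0xe6
body[3] add  r0, r4, r6 -> r0=0x5a
body[4] xor  r4, r1, r4 -> r4=0xe6
body[5] sub  r0, r7, r2 -> r0=0xe6
body[6] mov  r0, #0xc1 -> r0=0xc1
body[7] add  r2, r0, #30 -> r2=0xdf
epilogue: pop r4=0x39, sp=0xde
epilogue: pop r1=0xe5, sp=0xdf
prologue pushed ['r1', 'r4'] at ['0xde', '0xdd']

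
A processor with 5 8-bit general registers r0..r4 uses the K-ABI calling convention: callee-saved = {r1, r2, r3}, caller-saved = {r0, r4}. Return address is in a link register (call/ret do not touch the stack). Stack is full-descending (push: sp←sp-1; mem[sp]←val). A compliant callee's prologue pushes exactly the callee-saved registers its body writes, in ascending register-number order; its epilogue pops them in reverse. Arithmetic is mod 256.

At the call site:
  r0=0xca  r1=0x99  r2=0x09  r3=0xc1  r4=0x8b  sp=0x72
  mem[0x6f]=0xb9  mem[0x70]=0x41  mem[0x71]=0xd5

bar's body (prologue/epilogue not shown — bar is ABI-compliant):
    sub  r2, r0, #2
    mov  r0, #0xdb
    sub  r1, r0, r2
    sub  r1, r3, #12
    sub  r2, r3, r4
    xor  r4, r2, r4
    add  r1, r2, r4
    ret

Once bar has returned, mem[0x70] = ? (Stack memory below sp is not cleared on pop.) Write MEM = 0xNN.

prologue: push r1 -> mem[0x71]=0x99, sp=0x71
prologue: push r2 -> mem[0x70]=0x09, sp=0x70
body[0] sub  r2, r0, #2 -> r2=0xc8
body[1] mov  r0, #0xdb -> r0=0xdb
body[2] sub  r1, r0, r2 -> r1=0x13
body[3] sub  r1, r3, #12 -> r1=0xb5
body[4] sub  r2, r3, r4 -> r2=0x36
body[5] xor  r4, r2, r4 -> r4=0xbd
body[6] add  r1, r2, r4 -> r1=0xf3
epilogue: pop r2=0x09, sp=0x71
epilogue: pop r1=0x99, sp=0x72
prologue pushed ['r1', 'r2'] at ['0x71', '0x70']

MEM = 0x09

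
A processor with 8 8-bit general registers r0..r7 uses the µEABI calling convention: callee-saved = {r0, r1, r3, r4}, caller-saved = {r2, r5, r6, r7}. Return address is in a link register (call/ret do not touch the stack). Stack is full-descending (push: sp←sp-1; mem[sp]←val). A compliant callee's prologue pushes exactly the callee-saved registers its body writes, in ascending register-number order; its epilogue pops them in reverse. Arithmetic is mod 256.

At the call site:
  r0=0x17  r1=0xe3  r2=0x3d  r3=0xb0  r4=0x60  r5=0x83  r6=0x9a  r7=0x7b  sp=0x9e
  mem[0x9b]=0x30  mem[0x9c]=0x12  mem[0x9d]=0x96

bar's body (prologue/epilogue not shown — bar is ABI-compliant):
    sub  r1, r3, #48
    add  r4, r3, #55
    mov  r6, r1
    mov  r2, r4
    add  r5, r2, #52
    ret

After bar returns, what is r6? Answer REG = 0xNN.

REG = 0x80

prologue: push r1 -> mem[0x9d]=0xe3, sp=0x9d
prologue: push r4 -> mem[0x9c]=0x60, sp=0x9c
body[0] sub  r1, r3, #48 -> r1=0x80
body[1] add  r4, r3, #55 -> r4=0xe7
body[2] mov  r6, r1 -> r6=0x80
body[3] mov  r2, r4 -> r2=0xe7
body[4] add  r5, r2, #52 -> r5=0x1b
epilogue: pop r4=0x60, sp=0x9d
epilogue: pop r1=0xe3, sp=0x9e
r6 is caller-saved -> body value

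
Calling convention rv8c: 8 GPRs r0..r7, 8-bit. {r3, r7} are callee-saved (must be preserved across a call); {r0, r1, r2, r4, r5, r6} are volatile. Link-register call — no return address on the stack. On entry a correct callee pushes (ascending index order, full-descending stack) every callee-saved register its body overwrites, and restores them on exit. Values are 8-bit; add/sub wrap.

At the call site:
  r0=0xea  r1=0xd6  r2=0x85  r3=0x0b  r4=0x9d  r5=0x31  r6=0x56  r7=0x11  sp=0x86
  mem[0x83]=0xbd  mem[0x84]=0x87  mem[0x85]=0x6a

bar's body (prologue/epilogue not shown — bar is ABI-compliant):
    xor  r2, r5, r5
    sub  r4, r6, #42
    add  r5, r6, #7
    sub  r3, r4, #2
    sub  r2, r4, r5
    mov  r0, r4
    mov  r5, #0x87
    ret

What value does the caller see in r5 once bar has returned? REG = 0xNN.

prologue: push r3 → mem[0x85]=0x0b, sp=0x85
body[0] xor  r2, r5, r5 → r2=0x00
body[1] sub  r4, r6, #42 → r4=0x2c
body[2] add  r5, r6, #7 → r5=0x5d
body[3] sub  r3, r4, #2 → r3=0x2a
body[4] sub  r2, r4, r5 → r2=0xcf
body[5] mov  r0, r4 → r0=0x2c
body[6] mov  r5, #0x87 → r5=0x87
epilogue: pop r3=0x0b, sp=0x86
r5 is caller-saved → body value

REG = 0x87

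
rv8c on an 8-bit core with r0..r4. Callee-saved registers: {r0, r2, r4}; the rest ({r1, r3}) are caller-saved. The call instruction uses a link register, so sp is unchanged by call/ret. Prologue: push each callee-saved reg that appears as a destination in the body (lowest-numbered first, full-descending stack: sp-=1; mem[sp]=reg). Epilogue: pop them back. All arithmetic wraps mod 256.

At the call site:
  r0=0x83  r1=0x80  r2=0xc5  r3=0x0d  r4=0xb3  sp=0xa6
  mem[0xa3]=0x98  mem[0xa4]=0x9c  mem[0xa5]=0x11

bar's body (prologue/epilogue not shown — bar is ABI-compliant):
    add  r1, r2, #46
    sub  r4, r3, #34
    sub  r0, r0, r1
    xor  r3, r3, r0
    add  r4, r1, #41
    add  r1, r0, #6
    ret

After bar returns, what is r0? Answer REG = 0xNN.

REG = 0x83

prologue: push r0 → mem[0xa5]=0x83, sp=0xa5
prologue: push r4 → mem[0xa4]=0xb3, sp=0xa4
body[0] add  r1, r2, #46 → r1=0xf3
body[1] sub  r4, r3, #34 → r4=0xeb
body[2] sub  r0, r0, r1 → r0=0x90
body[3] xor  r3, r3, r0 → r3=0x9d
body[4] add  r4, r1, #41 → r4=0x1c
body[5] add  r1, r0, #6 → r1=0x96
epilogue: pop r4=0xb3, sp=0xa5
epilogue: pop r0=0x83, sp=0xa6
r0 is callee-saved → restored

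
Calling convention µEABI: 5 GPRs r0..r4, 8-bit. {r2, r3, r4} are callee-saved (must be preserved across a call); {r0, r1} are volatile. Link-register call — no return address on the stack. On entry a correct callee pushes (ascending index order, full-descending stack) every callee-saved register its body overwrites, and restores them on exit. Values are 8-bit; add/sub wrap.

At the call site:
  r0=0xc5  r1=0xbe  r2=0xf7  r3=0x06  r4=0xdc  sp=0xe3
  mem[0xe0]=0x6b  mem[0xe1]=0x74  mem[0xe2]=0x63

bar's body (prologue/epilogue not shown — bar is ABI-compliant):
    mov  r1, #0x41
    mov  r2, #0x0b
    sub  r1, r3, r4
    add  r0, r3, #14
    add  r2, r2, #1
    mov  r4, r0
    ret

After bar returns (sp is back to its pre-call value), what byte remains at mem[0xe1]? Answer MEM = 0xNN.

MEM = 0xdc

prologue: push r2 -> mem[0xe2]=0xf7, sp=0xe2
prologue: push r4 -> mem[0xe1]=0xdc, sp=0xe1
body[0] mov  r1, #0x41 -> r1=0x41
body[1] mov  r2, #0x0b -> r2=0x0b
body[2] sub  r1, r3, r4 -> r1=0x2a
body[3] add  r0, r3, #14 -> r0=0x14
body[4] add  r2, r2, #1 -> r2=0x0c
body[5] mov  r4, r0 -> r4=0x14
epilogue: pop r4=0xdc, sp=0xe2
epilogue: pop r2=0xf7, sp=0xe3
prologue pushed ['r2', 'r4'] at ['0xe2', '0xe1']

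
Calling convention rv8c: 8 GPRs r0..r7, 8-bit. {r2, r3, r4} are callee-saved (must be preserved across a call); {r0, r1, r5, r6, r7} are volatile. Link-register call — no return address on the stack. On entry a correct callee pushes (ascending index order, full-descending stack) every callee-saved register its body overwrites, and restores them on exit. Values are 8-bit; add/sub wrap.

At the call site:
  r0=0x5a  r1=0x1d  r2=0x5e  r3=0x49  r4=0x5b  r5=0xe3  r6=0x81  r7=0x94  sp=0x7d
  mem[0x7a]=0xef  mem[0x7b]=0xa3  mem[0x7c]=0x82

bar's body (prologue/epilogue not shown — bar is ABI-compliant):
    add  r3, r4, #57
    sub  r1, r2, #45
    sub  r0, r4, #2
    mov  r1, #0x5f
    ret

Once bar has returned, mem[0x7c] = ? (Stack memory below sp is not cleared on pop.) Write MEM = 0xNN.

prologue: push r3 -> mem[0x7c]=0x49, sp=0x7c
body[0] add  r3, r4, #57 -> r3=0x94
body[1] sub  r1, r2, #45 -> r1=0x31
body[2] sub  r0, r4, #2 -> r0=0x59
body[3] mov  r1, #0x5f -> r1=0x5f
epilogue: pop r3=0x49, sp=0x7d
prologue pushed ['r3'] at ['0x7c']

MEM = 0x49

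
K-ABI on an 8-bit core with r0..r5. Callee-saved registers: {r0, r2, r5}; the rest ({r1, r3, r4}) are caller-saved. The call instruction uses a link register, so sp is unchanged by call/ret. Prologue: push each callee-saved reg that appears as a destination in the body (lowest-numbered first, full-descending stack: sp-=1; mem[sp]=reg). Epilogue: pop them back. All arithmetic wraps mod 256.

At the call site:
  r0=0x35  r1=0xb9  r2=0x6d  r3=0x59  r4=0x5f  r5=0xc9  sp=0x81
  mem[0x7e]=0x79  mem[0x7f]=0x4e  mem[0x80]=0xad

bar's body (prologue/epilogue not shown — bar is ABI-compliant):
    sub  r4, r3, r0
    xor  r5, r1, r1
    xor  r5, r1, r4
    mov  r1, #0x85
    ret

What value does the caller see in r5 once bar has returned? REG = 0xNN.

REG = 0xc9

prologue: push r5 → mem[0x80]=0xc9, sp=0x80
body[0] sub  r4, r3, r0 → r4=0x24
body[1] xor  r5, r1, r1 → r5=0x00
body[2] xor  r5, r1, r4 → r5=0x9d
body[3] mov  r1, #0x85 → r1=0x85
epilogue: pop r5=0xc9, sp=0x81
r5 is callee-saved → restored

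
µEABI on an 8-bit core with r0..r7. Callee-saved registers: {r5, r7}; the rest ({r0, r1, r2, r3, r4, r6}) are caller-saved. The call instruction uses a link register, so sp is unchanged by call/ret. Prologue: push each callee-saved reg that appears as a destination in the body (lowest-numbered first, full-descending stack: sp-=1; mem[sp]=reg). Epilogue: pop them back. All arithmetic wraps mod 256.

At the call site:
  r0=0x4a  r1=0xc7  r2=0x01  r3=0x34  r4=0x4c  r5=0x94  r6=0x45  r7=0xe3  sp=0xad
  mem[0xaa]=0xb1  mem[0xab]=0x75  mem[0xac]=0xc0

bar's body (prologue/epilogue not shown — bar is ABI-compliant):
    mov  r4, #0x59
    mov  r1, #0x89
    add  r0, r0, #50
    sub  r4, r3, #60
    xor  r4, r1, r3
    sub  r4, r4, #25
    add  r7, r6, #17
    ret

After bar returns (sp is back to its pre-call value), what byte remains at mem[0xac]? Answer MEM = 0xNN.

MEM = 0xe3

prologue: push r7 → mem[0xac]=0xe3, sp=0xac
body[0] mov  r4, #0x59 → r4=0x59
body[1] mov  r1, #0x89 → r1=0x89
body[2] add  r0, r0, #50 → r0=0x7c
body[3] sub  r4, r3, #60 → r4=0xf8
body[4] xor  r4, r1, r3 → r4=0xbd
body[5] sub  r4, r4, #25 → r4=0xa4
body[6] add  r7, r6, #17 → r7=0x56
epilogue: pop r7=0xe3, sp=0xad
prologue pushed ['r7'] at ['0xac']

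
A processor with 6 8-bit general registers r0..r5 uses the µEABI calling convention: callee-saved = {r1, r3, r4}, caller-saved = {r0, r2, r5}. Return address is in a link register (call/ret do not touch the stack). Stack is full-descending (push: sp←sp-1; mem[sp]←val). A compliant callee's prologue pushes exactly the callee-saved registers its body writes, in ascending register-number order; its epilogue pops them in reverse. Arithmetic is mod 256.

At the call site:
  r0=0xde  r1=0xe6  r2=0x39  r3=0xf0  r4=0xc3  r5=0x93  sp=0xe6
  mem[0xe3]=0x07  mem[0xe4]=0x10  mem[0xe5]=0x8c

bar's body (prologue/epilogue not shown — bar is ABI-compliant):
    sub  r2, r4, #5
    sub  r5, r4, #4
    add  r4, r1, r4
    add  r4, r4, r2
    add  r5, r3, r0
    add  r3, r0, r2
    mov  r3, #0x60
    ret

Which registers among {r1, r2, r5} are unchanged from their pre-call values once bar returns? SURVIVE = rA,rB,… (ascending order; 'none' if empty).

prologue: push r3 → mem[0xe5]=0xf0, sp=0xe5
prologue: push r4 → mem[0xe4]=0xc3, sp=0xe4
body[0] sub  r2, r4, #5 → r2=0xbe
body[1] sub  r5, r4, #4 → r5=0xbf
body[2] add  r4, r1, r4 → r4=0xa9
body[3] add  r4, r4, r2 → r4=0x67
body[4] add  r5, r3, r0 → r5=0xce
body[5] add  r3, r0, r2 → r3=0x9c
body[6] mov  r3, #0x60 → r3=0x60
epilogue: pop r4=0xc3, sp=0xe5
epilogue: pop r3=0xf0, sp=0xe6
r1: callee-saved, written=False
r2: caller-saved, written=True
r5: caller-saved, written=True

SURVIVE = r1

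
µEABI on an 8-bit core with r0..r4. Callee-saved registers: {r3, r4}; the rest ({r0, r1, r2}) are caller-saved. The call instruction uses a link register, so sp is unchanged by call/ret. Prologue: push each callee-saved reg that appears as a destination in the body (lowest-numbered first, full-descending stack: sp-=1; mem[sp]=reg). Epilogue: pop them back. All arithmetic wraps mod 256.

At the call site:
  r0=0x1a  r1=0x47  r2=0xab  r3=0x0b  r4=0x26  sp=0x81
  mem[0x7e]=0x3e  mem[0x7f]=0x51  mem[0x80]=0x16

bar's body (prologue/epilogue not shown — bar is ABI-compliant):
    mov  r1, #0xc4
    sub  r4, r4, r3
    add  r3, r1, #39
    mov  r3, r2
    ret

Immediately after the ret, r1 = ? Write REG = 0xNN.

prologue: push r3 -> mem[0x80]=0x0b, sp=0x80
prologue: push r4 -> mem[0x7f]=0x26, sp=0x7f
body[0] mov  r1, #0xc4 -> r1=0xc4
body[1] sub  r4, r4, r3 -> r4=0x1b
body[2] add  r3, r1, #39 -> r3=0xeb
body[3] mov  r3, r2 -> r3=0xab
epilogue: pop r4=0x26, sp=0x80
epilogue: pop r3=0x0b, sp=0x81
r1 is caller-saved -> body value

REG = 0xc4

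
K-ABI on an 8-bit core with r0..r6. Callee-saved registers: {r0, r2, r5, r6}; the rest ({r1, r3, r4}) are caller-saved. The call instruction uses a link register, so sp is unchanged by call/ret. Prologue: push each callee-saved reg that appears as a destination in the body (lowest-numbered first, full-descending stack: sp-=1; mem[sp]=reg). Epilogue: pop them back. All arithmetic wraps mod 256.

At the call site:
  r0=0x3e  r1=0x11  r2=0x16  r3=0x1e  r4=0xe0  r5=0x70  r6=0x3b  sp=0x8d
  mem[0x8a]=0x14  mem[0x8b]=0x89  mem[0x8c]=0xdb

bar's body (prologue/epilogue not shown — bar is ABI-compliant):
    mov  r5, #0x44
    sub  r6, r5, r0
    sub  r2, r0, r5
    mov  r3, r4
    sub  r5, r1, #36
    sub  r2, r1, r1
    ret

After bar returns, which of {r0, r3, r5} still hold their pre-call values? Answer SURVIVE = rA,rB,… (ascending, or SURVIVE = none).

SURVIVE = r0,r5

prologue: push r2 -> mem[0x8c]=0x16, sp=0x8c
prologue: push r5 -> mem[0x8b]=0x70, sp=0x8b
prologue: push r6 -> mem[0x8a]=0x3b, sp=0x8a
body[0] mov  r5, #0x44 -> r5=0x44
body[1] sub  r6, r5, r0 -> r6=0x06
body[2] sub  r2, r0, r5 -> r2=0xfa
body[3] mov  r3, r4 -> r3=0xe0
body[4] sub  r5, r1, #36 -> r5=0xed
body[5] sub  r2, r1, r1 -> r2=0x00
epilogue: pop r6=0x3b, sp=0x8b
epilogue: pop r5=0x70, sp=0x8c
epilogue: pop r2=0x16, sp=0x8d
r0: callee-saved, written=False
r3: caller-saved, written=True
r5: callee-saved, written=True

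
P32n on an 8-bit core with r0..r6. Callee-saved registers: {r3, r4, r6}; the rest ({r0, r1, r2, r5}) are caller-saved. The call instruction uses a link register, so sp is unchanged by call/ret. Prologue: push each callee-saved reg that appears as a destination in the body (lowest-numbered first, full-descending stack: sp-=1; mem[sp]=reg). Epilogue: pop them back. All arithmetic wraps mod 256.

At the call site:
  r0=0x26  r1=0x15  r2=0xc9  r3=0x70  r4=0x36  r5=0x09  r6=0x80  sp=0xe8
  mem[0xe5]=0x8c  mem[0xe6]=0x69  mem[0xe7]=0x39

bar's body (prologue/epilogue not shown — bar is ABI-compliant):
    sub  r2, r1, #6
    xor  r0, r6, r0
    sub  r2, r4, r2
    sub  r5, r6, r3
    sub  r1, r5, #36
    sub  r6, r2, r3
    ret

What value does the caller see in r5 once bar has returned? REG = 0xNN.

prologue: push r6 → mem[0xe7]=0x80, sp=0xe7
body[0] sub  r2, r1, #6 → r2=0x0f
body[1] xor  r0, r6, r0 → r0=0xa6
body[2] sub  r2, r4, r2 → r2=0x27
body[3] sub  r5, r6, r3 → r5=0x10
body[4] sub  r1, r5, #36 → r1=0xec
body[5] sub  r6, r2, r3 → r6=0xb7
epilogue: pop r6=0x80, sp=0xe8
r5 is caller-saved → body value

REG = 0x10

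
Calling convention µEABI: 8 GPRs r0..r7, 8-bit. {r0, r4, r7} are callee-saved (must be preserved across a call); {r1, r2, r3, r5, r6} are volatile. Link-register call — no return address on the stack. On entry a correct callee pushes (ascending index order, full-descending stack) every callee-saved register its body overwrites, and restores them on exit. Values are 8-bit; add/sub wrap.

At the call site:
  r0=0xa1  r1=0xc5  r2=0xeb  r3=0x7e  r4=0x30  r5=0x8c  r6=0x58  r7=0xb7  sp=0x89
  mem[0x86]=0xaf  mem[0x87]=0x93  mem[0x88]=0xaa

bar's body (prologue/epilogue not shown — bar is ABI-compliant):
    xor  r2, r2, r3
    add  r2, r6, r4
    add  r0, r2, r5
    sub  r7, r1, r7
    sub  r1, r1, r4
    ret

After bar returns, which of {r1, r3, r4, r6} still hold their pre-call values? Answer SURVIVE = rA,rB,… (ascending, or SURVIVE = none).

SURVIVE = r3,r4,r6

prologue: push r0 -> mem[0x88]=0xa1, sp=0x88
prologue: push r7 -> mem[0x87]=0xb7, sp=0x87
body[0] xor  r2, r2, r3 -> r2=0x95
body[1] add  r2, r6, r4 -> r2=0x88
body[2] add  r0, r2, r5 -> r0=0x14
body[3] sub  r7, r1, r7 -> r7=0x0e
body[4] sub  r1, r1, r4 -> r1=0x95
epilogue: pop r7=0xb7, sp=0x88
epilogue: pop r0=0xa1, sp=0x89
r1: caller-saved, written=True
r3: caller-saved, written=False
r4: callee-saved, written=False
r6: caller-saved, written=False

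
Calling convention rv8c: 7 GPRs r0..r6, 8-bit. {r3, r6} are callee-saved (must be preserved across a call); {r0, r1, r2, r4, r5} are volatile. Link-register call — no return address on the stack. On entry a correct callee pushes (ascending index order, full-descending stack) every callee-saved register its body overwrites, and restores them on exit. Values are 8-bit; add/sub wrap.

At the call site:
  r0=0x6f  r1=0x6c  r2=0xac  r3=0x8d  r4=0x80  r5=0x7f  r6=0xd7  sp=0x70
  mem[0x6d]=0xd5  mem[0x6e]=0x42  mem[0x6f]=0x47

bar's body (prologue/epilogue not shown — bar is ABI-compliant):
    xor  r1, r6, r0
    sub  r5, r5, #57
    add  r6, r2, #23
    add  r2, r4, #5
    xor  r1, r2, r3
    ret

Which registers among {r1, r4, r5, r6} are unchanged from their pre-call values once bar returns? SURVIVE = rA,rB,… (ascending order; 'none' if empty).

SURVIVE = r4,r6

prologue: push r6 -> mem[0x6f]=0xd7, sp=0x6f
body[0] xor  r1, r6, r0 -> r1=0xb8
body[1] sub  r5, r5, #57 -> r5=0x46
body[2] add  r6, r2, #23 -> r6=0xc3
body[3] add  r2, r4, #5 -> r2=0x85
body[4] xor  r1, r2, r3 -> r1=0x08
epilogue: pop r6=0xd7, sp=0x70
r1: caller-saved, written=True
r4: caller-saved, written=False
r5: caller-saved, written=True
r6: callee-saved, written=True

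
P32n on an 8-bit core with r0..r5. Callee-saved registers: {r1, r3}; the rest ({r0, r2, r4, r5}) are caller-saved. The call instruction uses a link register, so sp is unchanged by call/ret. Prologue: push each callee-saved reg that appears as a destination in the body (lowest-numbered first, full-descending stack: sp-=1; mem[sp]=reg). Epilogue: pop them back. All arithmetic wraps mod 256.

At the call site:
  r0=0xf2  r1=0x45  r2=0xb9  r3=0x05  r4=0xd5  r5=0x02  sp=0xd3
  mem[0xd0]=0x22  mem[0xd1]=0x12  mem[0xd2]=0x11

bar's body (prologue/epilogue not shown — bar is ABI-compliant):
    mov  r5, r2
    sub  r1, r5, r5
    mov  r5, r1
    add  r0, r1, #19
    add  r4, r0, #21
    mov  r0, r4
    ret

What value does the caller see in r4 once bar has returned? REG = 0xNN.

prologue: push r1 -> mem[0xd2]=0x45, sp=0xd2
body[0] mov  r5, r2 -> r5=0xb9
body[1] sub  r1, r5, r5 -> r1=0x00
body[2] mov  r5, r1 -> r5=0x00
body[3] add  r0, r1, #19 -> r0=0x13
body[4] add  r4, r0, #21 -> r4=0x28
body[5] mov  r0, r4 -> r0=0x28
epilogue: pop r1=0x45, sp=0xd3
r4 is caller-saved -> body value

REG = 0x28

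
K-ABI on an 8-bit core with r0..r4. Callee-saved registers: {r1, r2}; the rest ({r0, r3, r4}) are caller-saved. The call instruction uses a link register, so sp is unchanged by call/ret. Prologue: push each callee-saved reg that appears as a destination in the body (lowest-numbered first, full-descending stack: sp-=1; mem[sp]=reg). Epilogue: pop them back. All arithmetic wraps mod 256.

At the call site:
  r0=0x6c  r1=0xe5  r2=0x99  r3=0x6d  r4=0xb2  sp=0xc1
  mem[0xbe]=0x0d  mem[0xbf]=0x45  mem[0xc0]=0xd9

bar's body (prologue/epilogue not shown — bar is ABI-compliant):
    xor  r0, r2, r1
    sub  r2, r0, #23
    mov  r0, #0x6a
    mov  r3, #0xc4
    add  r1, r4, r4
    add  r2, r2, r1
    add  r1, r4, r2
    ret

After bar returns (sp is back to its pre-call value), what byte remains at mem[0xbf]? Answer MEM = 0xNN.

MEM = 0x99

prologue: push r1 -> mem[0xc0]=0xe5, sp=0xc0
prologue: push r2 -> mem[0xbf]=0x99, sp=0xbf
body[0] xor  r0, r2, r1 -> r0=0x7c
body[1] sub  r2, r0, #23 -> r2=0x65
body[2] mov  r0, #0x6a -> r0=0x6a
body[3] mov  r3, #0xc4 -> r3=0xc4
body[4] add  r1, r4, r4 -> r1=0x64
body[5] add  r2, r2, r1 -> r2=0xc9
body[6] add  r1, r4, r2 -> r1=0x7b
epilogue: pop r2=0x99, sp=0xc0
epilogue: pop r1=0xe5, sp=0xc1
prologue pushed ['r1', 'r2'] at ['0xc0', '0xbf']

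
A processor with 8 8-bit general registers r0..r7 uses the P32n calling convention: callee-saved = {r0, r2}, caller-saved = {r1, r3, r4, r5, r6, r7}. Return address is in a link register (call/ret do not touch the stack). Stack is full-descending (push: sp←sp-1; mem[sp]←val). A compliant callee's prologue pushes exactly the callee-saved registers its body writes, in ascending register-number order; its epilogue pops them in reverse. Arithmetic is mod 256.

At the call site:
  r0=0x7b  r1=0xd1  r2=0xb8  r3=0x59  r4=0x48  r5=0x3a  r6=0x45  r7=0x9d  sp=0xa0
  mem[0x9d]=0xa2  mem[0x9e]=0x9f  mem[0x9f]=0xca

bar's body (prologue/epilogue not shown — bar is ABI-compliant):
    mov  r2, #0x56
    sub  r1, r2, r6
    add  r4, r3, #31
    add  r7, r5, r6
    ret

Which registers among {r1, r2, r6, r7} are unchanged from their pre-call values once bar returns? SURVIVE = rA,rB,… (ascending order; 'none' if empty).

prologue: push r2 -> mem[0x9f]=0xb8, sp=0x9f
body[0] mov  r2, #0x56 -> r2=0x56
body[1] sub  r1, r2, r6 -> r1=0x11
body[2] add  r4, r3, #31 -> r4=0x78
body[3] add  r7, r5, r6 -> r7=0x7f
epilogue: pop r2=0xb8, sp=0xa0
r1: caller-saved, written=True
r2: callee-saved, written=True
r6: caller-saved, written=False
r7: caller-saved, written=True

SURVIVE = r2,r6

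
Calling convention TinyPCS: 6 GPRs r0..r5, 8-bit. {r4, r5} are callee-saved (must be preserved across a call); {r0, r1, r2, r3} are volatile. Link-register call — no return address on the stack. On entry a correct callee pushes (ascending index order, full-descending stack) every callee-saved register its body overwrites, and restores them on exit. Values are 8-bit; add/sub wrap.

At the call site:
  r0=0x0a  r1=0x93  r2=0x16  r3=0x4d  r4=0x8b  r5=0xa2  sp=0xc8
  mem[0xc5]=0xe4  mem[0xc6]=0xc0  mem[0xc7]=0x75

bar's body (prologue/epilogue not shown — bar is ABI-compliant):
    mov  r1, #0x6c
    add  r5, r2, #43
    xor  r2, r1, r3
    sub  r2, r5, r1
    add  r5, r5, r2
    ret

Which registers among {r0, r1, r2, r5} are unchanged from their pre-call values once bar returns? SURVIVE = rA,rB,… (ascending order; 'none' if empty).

SURVIVE = r0,r5

prologue: push r5 -> mem[0xc7]=0xa2, sp=0xc7
body[0] mov  r1, #0x6c -> r1=0x6c
body[1] add  r5, r2, #43 -> r5=0x41
body[2] xor  r2, r1, r3 -> r2=0x21
body[3] sub  r2, r5, r1 -> r2=0xd5
body[4] add  r5, r5, r2 -> r5=0x16
epilogue: pop r5=0xa2, sp=0xc8
r0: caller-saved, written=False
r1: caller-saved, written=True
r2: caller-saved, written=True
r5: callee-saved, written=True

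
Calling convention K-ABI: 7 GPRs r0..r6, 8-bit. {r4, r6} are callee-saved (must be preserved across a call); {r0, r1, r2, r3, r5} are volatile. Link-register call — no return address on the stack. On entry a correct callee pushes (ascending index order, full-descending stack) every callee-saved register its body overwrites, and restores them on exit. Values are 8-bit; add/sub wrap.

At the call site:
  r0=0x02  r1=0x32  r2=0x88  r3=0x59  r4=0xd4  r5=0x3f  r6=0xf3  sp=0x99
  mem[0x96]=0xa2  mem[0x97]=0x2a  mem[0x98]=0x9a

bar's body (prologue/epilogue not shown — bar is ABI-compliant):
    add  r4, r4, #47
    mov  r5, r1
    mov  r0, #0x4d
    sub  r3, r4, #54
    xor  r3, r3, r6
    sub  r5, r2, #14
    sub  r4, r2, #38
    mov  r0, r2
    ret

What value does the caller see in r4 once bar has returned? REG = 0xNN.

REG = 0xd4

prologue: push r4 -> mem[0x98]=0xd4, sp=0x98
body[0] add  r4, r4, #47 -> r4=0x03
body[1] mov  r5, r1 -> r5=0x32
body[2] mov  r0, #0x4d -> r0=0x4d
body[3] sub  r3, r4, #54 -> r3=0xcd
body[4] xor  r3, r3, r6 -> r3=0x3e
body[5] sub  r5, r2, #14 -> r5=0x7a
body[6] sub  r4, r2, #38 -> r4=0x62
body[7] mov  r0, r2 -> r0=0x88
epilogue: pop r4=0xd4, sp=0x99
r4 is callee-saved -> restored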